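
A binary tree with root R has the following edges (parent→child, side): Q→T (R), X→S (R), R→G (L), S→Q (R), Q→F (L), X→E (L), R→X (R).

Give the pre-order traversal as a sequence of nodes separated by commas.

R, G, X, E, S, Q, F, T

Pre-order visits the node, then its left subtree, then its right subtree.
Visit R.
At R: go left to G.
  G is a leaf — visit G.
At R: go right to X.
  Visit X.
  At X: go left to E.
    E is a leaf — visit E.
  At X: go right to S.
    Visit S.
    At S: no left child.
    At S: go right to Q.
      Visit Q.
      At Q: go left to F.
        F is a leaf — visit F.
      At Q: go right to T.
        T is a leaf — visit T.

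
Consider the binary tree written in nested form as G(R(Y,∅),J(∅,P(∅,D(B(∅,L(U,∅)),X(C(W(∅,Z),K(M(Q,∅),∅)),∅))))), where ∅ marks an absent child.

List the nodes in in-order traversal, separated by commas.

Y, R, G, J, P, B, U, L, D, W, Z, C, Q, M, K, X

In-order visits the left subtree, then the node, then the right subtree.
At G: go left to R.
  At R: go left to Y.
    Y is a leaf — visit Y.
  Visit R.
  At R: no right child.
Visit G.
At G: go right to J.
  At J: no left child.
  Visit J.
  At J: go right to P.
    At P: no left child.
    Visit P.
    At P: go right to D.
      At D: go left to B.
        At B: no left child.
        Visit B.
        At B: go right to L.
          At L: go left to U.
            U is a leaf — visit U.
          Visit L.
          At L: no right child.
      Visit D.
      At D: go right to X.
        At X: go left to C.
          At C: go left to W.
            At W: no left child.
            Visit W.
            At W: go right to Z.
              Z is a leaf — visit Z.
          Visit C.
          At C: go right to K.
            At K: go left to M.
              At M: go left to Q.
                Q is a leaf — visit Q.
              Visit M.
              At M: no right child.
            Visit K.
            At K: no right child.
        Visit X.
        At X: no right child.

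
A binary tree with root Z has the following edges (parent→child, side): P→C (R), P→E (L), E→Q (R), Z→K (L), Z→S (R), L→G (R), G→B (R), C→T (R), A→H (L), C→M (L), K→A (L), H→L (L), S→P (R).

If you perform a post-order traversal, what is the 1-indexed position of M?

9

Post-order visits the left subtree, then the right subtree, then the node.
At Z: go left to K.
  At K: go left to A.
    At A: go left to H.
      At H: go left to L.
        At L: no left child.
        At L: go right to G.
          At G: no left child.
          At G: go right to B.
            B is a leaf — visit B.
          Visit G.
        Visit L.
      At H: no right child.
      Visit H.
    At A: no right child.
    Visit A.
  At K: no right child.
  Visit K.
At Z: go right to S.
  At S: no left child.
  At S: go right to P.
    At P: go left to E.
      At E: no left child.
      At E: go right to Q.
        Q is a leaf — visit Q.
      Visit E.
    At P: go right to C.
      At C: go left to M.
        M is a leaf — visit M.
      At C: go right to T.
        T is a leaf — visit T.
      Visit C.
    Visit P.
  Visit S.
Visit Z.
Full post-order sequence: B, G, L, H, A, K, Q, E, M, T, C, P, S, Z.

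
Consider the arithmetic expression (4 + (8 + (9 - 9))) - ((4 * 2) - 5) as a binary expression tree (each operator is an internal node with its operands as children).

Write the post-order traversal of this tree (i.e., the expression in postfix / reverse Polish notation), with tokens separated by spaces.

Post-order on an expression tree gives postfix notation: for each operator, emit left operand, right operand, then the operator.

4 8 9 9 - + + 4 2 * 5 - -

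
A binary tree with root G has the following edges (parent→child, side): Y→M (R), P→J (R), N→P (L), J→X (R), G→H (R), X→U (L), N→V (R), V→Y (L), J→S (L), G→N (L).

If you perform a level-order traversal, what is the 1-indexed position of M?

Level-order visits nodes level by level from the root, left to right within each level.
Level 0: G
Level 1: N, H
Level 2: P, V
Level 3: J, Y
Level 4: S, X, M
Level 5: U
Full level-order sequence: G, N, H, P, V, J, Y, S, X, M, U.

10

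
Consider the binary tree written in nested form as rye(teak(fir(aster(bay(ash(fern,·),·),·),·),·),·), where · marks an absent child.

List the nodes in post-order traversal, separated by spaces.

fern ash bay aster fir teak rye

Post-order visits the left subtree, then the right subtree, then the node.
At rye: go left to teak.
  At teak: go left to fir.
    At fir: go left to aster.
      At aster: go left to bay.
        At bay: go left to ash.
          At ash: go left to fern.
            fern is a leaf — visit fern.
          At ash: no right child.
          Visit ash.
        At bay: no right child.
        Visit bay.
      At aster: no right child.
      Visit aster.
    At fir: no right child.
    Visit fir.
  At teak: no right child.
  Visit teak.
At rye: no right child.
Visit rye.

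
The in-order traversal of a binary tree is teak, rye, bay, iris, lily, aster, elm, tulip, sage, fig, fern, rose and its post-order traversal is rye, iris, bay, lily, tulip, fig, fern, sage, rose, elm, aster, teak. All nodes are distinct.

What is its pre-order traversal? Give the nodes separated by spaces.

The last element of post-order is the root; it splits in-order into left and right subtrees.
Root teak: left subtree has 0 nodes { }, right has 11 {rye, bay, iris, lily, aster, elm, tulip, sage, fig, fern, rose}.
  Root aster: left subtree has 4 nodes {rye, bay, iris, lily}, right has 6 {elm, tulip, sage, fig, fern, rose}.
    Root lily: left subtree has 3 nodes {rye, bay, iris}, right has 0 { }.
      Root bay: left subtree has 1 node {rye}, right has 1 {iris}.
    Root elm: left subtree has 0 nodes { }, right has 5 {tulip, sage, fig, fern, rose}.
      Root rose: left subtree has 4 nodes {tulip, sage, fig, fern}, right has 0 { }.
        Root sage: left subtree has 1 node {tulip}, right has 2 {fig, fern}.
          Root fern: left subtree has 1 node {fig}, right has 0 { }.

teak aster lily bay rye iris elm rose sage tulip fern fig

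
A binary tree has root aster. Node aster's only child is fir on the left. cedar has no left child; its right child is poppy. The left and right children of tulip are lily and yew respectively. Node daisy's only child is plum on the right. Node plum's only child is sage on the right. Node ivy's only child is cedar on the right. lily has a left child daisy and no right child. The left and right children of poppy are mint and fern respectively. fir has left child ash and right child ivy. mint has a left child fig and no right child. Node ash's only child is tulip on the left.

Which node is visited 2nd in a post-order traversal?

plum

Post-order visits the left subtree, then the right subtree, then the node.
At aster: go left to fir.
  At fir: go left to ash.
    At ash: go left to tulip.
      At tulip: go left to lily.
        At lily: go left to daisy.
          At daisy: no left child.
          At daisy: go right to plum.
            At plum: no left child.
            At plum: go right to sage.
              sage is a leaf — visit sage.
            Visit plum.
          Visit daisy.
        At lily: no right child.
        Visit lily.
      At tulip: go right to yew.
        yew is a leaf — visit yew.
      Visit tulip.
    At ash: no right child.
    Visit ash.
  At fir: go right to ivy.
    At ivy: no left child.
    At ivy: go right to cedar.
      At cedar: no left child.
      At cedar: go right to poppy.
        At poppy: go left to mint.
          At mint: go left to fig.
            fig is a leaf — visit fig.
          At mint: no right child.
          Visit mint.
        At poppy: go right to fern.
          fern is a leaf — visit fern.
        Visit poppy.
      Visit cedar.
    Visit ivy.
  Visit fir.
At aster: no right child.
Visit aster.
Full post-order sequence: sage, plum, daisy, lily, yew, tulip, ash, fig, mint, fern, poppy, cedar, ivy, fir, aster.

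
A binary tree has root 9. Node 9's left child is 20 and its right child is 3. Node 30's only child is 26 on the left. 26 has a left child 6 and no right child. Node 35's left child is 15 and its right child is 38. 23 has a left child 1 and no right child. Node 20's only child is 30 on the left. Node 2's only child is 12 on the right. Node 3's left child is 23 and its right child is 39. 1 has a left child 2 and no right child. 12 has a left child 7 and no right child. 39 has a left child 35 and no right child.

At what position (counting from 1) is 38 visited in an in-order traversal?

In-order visits the left subtree, then the node, then the right subtree.
At 9: go left to 20.
  At 20: go left to 30.
    At 30: go left to 26.
      At 26: go left to 6.
        6 is a leaf — visit 6.
      Visit 26.
      At 26: no right child.
    Visit 30.
    At 30: no right child.
  Visit 20.
  At 20: no right child.
Visit 9.
At 9: go right to 3.
  At 3: go left to 23.
    At 23: go left to 1.
      At 1: go left to 2.
        At 2: no left child.
        Visit 2.
        At 2: go right to 12.
          At 12: go left to 7.
            7 is a leaf — visit 7.
          Visit 12.
          At 12: no right child.
      Visit 1.
      At 1: no right child.
    Visit 23.
    At 23: no right child.
  Visit 3.
  At 3: go right to 39.
    At 39: go left to 35.
      At 35: go left to 15.
        15 is a leaf — visit 15.
      Visit 35.
      At 35: go right to 38.
        38 is a leaf — visit 38.
    Visit 39.
    At 39: no right child.
Full in-order sequence: 6, 26, 30, 20, 9, 2, 7, 12, 1, 23, 3, 15, 35, 38, 39.

14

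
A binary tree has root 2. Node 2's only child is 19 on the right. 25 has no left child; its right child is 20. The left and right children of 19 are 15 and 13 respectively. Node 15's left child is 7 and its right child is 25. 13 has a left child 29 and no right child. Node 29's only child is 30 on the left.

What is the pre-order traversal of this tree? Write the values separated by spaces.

2 19 15 7 25 20 13 29 30

Pre-order visits the node, then its left subtree, then its right subtree.
Visit 2.
At 2: no left child.
At 2: go right to 19.
  Visit 19.
  At 19: go left to 15.
    Visit 15.
    At 15: go left to 7.
      7 is a leaf — visit 7.
    At 15: go right to 25.
      Visit 25.
      At 25: no left child.
      At 25: go right to 20.
        20 is a leaf — visit 20.
  At 19: go right to 13.
    Visit 13.
    At 13: go left to 29.
      Visit 29.
      At 29: go left to 30.
        30 is a leaf — visit 30.
      At 29: no right child.
    At 13: no right child.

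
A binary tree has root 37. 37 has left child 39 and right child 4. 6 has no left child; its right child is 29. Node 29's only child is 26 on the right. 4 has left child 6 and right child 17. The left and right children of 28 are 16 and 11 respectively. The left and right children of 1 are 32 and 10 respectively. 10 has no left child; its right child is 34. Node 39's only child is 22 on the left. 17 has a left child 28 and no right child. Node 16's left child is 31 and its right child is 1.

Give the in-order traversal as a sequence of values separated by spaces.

22 39 37 6 29 26 4 31 16 32 1 10 34 28 11 17

In-order visits the left subtree, then the node, then the right subtree.
At 37: go left to 39.
  At 39: go left to 22.
    22 is a leaf — visit 22.
  Visit 39.
  At 39: no right child.
Visit 37.
At 37: go right to 4.
  At 4: go left to 6.
    At 6: no left child.
    Visit 6.
    At 6: go right to 29.
      At 29: no left child.
      Visit 29.
      At 29: go right to 26.
        26 is a leaf — visit 26.
  Visit 4.
  At 4: go right to 17.
    At 17: go left to 28.
      At 28: go left to 16.
        At 16: go left to 31.
          31 is a leaf — visit 31.
        Visit 16.
        At 16: go right to 1.
          At 1: go left to 32.
            32 is a leaf — visit 32.
          Visit 1.
          At 1: go right to 10.
            At 10: no left child.
            Visit 10.
            At 10: go right to 34.
              34 is a leaf — visit 34.
      Visit 28.
      At 28: go right to 11.
        11 is a leaf — visit 11.
    Visit 17.
    At 17: no right child.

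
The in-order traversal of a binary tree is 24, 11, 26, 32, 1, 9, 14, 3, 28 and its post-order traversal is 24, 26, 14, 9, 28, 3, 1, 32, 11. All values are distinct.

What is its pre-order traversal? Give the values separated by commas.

The last element of post-order is the root; it splits in-order into left and right subtrees.
Root 11: left subtree has 1 node {24}, right has 7 {26, 32, 1, 9, 14, 3, 28}.
  Root 32: left subtree has 1 node {26}, right has 5 {1, 9, 14, 3, 28}.
    Root 1: left subtree has 0 nodes { }, right has 4 {9, 14, 3, 28}.
      Root 3: left subtree has 2 nodes {9, 14}, right has 1 {28}.
        Root 9: left subtree has 0 nodes { }, right has 1 {14}.

11, 24, 32, 26, 1, 3, 9, 14, 28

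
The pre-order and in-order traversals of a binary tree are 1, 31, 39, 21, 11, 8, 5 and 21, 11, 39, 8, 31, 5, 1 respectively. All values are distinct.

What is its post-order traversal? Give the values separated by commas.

11, 21, 8, 39, 5, 31, 1

The first element of pre-order is the root; it splits in-order into left and right subtrees.
Root 1: left subtree has 6 nodes {21, 11, 39, 8, 31, 5}, right has 0 { }.
  Root 31: left subtree has 4 nodes {21, 11, 39, 8}, right has 1 {5}.
    Root 39: left subtree has 2 nodes {21, 11}, right has 1 {8}.
      Root 21: left subtree has 0 nodes { }, right has 1 {11}.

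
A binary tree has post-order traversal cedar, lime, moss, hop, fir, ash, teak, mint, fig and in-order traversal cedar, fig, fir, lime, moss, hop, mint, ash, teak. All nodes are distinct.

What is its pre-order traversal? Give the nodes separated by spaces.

fig cedar mint fir hop moss lime teak ash

The last element of post-order is the root; it splits in-order into left and right subtrees.
Root fig: left subtree has 1 node {cedar}, right has 7 {fir, lime, moss, hop, mint, ash, teak}.
  Root mint: left subtree has 4 nodes {fir, lime, moss, hop}, right has 2 {ash, teak}.
    Root fir: left subtree has 0 nodes { }, right has 3 {lime, moss, hop}.
      Root hop: left subtree has 2 nodes {lime, moss}, right has 0 { }.
        Root moss: left subtree has 1 node {lime}, right has 0 { }.
    Root teak: left subtree has 1 node {ash}, right has 0 { }.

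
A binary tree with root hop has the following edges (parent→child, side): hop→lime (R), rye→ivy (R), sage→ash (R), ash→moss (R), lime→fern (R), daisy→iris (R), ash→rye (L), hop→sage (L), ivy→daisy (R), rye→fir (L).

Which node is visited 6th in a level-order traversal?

rye

Level-order visits nodes level by level from the root, left to right within each level.
Level 0: hop
Level 1: sage, lime
Level 2: ash, fern
Level 3: rye, moss
Level 4: fir, ivy
Level 5: daisy
Level 6: iris
Full level-order sequence: hop, sage, lime, ash, fern, rye, moss, fir, ivy, daisy, iris.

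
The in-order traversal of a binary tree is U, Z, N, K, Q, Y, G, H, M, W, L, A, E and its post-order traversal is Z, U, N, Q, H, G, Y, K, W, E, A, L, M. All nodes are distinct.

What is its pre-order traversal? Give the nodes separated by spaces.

The last element of post-order is the root; it splits in-order into left and right subtrees.
Root M: left subtree has 8 nodes {U, Z, N, K, Q, Y, G, H}, right has 4 {W, L, A, E}.
  Root K: left subtree has 3 nodes {U, Z, N}, right has 4 {Q, Y, G, H}.
    Root N: left subtree has 2 nodes {U, Z}, right has 0 { }.
      Root U: left subtree has 0 nodes { }, right has 1 {Z}.
    Root Y: left subtree has 1 node {Q}, right has 2 {G, H}.
      Root G: left subtree has 0 nodes { }, right has 1 {H}.
  Root L: left subtree has 1 node {W}, right has 2 {A, E}.
    Root A: left subtree has 0 nodes { }, right has 1 {E}.

M K N U Z Y Q G H L W A E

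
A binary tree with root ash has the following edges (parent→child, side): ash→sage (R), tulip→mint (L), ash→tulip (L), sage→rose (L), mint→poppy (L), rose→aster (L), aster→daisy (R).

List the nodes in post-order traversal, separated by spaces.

Post-order visits the left subtree, then the right subtree, then the node.
At ash: go left to tulip.
  At tulip: go left to mint.
    At mint: go left to poppy.
      poppy is a leaf — visit poppy.
    At mint: no right child.
    Visit mint.
  At tulip: no right child.
  Visit tulip.
At ash: go right to sage.
  At sage: go left to rose.
    At rose: go left to aster.
      At aster: no left child.
      At aster: go right to daisy.
        daisy is a leaf — visit daisy.
      Visit aster.
    At rose: no right child.
    Visit rose.
  At sage: no right child.
  Visit sage.
Visit ash.

poppy mint tulip daisy aster rose sage ash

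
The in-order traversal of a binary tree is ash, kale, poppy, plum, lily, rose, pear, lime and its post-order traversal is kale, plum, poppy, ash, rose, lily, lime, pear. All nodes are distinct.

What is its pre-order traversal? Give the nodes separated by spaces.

pear lily ash poppy kale plum rose lime

The last element of post-order is the root; it splits in-order into left and right subtrees.
Root pear: left subtree has 6 nodes {ash, kale, poppy, plum, lily, rose}, right has 1 {lime}.
  Root lily: left subtree has 4 nodes {ash, kale, poppy, plum}, right has 1 {rose}.
    Root ash: left subtree has 0 nodes { }, right has 3 {kale, poppy, plum}.
      Root poppy: left subtree has 1 node {kale}, right has 1 {plum}.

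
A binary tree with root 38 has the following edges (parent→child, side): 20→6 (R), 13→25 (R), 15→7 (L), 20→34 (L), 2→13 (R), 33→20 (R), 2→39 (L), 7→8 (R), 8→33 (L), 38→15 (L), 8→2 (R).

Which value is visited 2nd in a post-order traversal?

6

Post-order visits the left subtree, then the right subtree, then the node.
At 38: go left to 15.
  At 15: go left to 7.
    At 7: no left child.
    At 7: go right to 8.
      At 8: go left to 33.
        At 33: no left child.
        At 33: go right to 20.
          At 20: go left to 34.
            34 is a leaf — visit 34.
          At 20: go right to 6.
            6 is a leaf — visit 6.
          Visit 20.
        Visit 33.
      At 8: go right to 2.
        At 2: go left to 39.
          39 is a leaf — visit 39.
        At 2: go right to 13.
          At 13: no left child.
          At 13: go right to 25.
            25 is a leaf — visit 25.
          Visit 13.
        Visit 2.
      Visit 8.
    Visit 7.
  At 15: no right child.
  Visit 15.
At 38: no right child.
Visit 38.
Full post-order sequence: 34, 6, 20, 33, 39, 25, 13, 2, 8, 7, 15, 38.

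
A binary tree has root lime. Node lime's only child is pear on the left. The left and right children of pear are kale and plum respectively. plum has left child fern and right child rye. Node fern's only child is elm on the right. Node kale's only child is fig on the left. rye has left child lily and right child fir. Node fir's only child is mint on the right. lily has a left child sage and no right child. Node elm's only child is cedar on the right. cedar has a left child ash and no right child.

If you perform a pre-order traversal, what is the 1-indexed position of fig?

4

Pre-order visits the node, then its left subtree, then its right subtree.
Visit lime.
At lime: go left to pear.
  Visit pear.
  At pear: go left to kale.
    Visit kale.
    At kale: go left to fig.
      fig is a leaf — visit fig.
    At kale: no right child.
  At pear: go right to plum.
    Visit plum.
    At plum: go left to fern.
      Visit fern.
      At fern: no left child.
      At fern: go right to elm.
        Visit elm.
        At elm: no left child.
        At elm: go right to cedar.
          Visit cedar.
          At cedar: go left to ash.
            ash is a leaf — visit ash.
          At cedar: no right child.
    At plum: go right to rye.
      Visit rye.
      At rye: go left to lily.
        Visit lily.
        At lily: go left to sage.
          sage is a leaf — visit sage.
        At lily: no right child.
      At rye: go right to fir.
        Visit fir.
        At fir: no left child.
        At fir: go right to mint.
          mint is a leaf — visit mint.
At lime: no right child.
Full pre-order sequence: lime, pear, kale, fig, plum, fern, elm, cedar, ash, rye, lily, sage, fir, mint.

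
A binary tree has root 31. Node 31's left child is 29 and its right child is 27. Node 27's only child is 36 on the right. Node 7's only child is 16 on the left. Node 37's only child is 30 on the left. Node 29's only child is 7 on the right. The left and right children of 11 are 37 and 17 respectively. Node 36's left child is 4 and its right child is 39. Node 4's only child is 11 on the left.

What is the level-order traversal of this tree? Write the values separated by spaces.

31 29 27 7 36 16 4 39 11 37 17 30

Level-order visits nodes level by level from the root, left to right within each level.
Level 0: 31
Level 1: 29, 27
Level 2: 7, 36
Level 3: 16, 4, 39
Level 4: 11
Level 5: 37, 17
Level 6: 30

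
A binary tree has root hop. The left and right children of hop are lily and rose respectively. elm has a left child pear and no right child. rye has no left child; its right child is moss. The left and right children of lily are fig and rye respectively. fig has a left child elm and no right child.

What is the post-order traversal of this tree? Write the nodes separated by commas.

pear, elm, fig, moss, rye, lily, rose, hop

Post-order visits the left subtree, then the right subtree, then the node.
At hop: go left to lily.
  At lily: go left to fig.
    At fig: go left to elm.
      At elm: go left to pear.
        pear is a leaf — visit pear.
      At elm: no right child.
      Visit elm.
    At fig: no right child.
    Visit fig.
  At lily: go right to rye.
    At rye: no left child.
    At rye: go right to moss.
      moss is a leaf — visit moss.
    Visit rye.
  Visit lily.
At hop: go right to rose.
  rose is a leaf — visit rose.
Visit hop.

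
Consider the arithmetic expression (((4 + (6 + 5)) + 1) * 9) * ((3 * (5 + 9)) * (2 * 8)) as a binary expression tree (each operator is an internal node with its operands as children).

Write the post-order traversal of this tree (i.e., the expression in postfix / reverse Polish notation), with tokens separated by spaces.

4 6 5 + + 1 + 9 * 3 5 9 + * 2 8 * * *

Post-order on an expression tree gives postfix notation: for each operator, emit left operand, right operand, then the operator.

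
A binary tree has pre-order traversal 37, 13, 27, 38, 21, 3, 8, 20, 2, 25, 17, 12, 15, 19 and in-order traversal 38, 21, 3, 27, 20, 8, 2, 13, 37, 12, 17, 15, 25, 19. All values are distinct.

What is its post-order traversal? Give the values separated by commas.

The first element of pre-order is the root; it splits in-order into left and right subtrees.
Root 37: left subtree has 8 nodes {38, 21, 3, 27, 20, 8, 2, 13}, right has 5 {12, 17, 15, 25, 19}.
  Root 13: left subtree has 7 nodes {38, 21, 3, 27, 20, 8, 2}, right has 0 { }.
    Root 27: left subtree has 3 nodes {38, 21, 3}, right has 3 {20, 8, 2}.
      Root 38: left subtree has 0 nodes { }, right has 2 {21, 3}.
        Root 21: left subtree has 0 nodes { }, right has 1 {3}.
      Root 8: left subtree has 1 node {20}, right has 1 {2}.
  Root 25: left subtree has 3 nodes {12, 17, 15}, right has 1 {19}.
    Root 17: left subtree has 1 node {12}, right has 1 {15}.

3, 21, 38, 20, 2, 8, 27, 13, 12, 15, 17, 19, 25, 37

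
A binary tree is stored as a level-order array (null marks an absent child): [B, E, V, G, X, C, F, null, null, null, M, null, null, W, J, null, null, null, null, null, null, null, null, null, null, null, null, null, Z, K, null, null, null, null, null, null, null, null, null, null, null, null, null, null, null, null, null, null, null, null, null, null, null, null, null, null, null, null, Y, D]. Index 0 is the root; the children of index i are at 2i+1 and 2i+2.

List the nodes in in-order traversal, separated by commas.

In-order visits the left subtree, then the node, then the right subtree.
At B: go left to E.
  At E: go left to G.
    G is a leaf — visit G.
  Visit E.
  At E: go right to X.
    At X: no left child.
    Visit X.
    At X: go right to M.
      M is a leaf — visit M.
Visit B.
At B: go right to V.
  At V: go left to C.
    C is a leaf — visit C.
  Visit V.
  At V: go right to F.
    At F: go left to W.
      At W: no left child.
      Visit W.
      At W: go right to Z.
        At Z: no left child.
        Visit Z.
        At Z: go right to Y.
          Y is a leaf — visit Y.
    Visit F.
    At F: go right to J.
      At J: go left to K.
        At K: go left to D.
          D is a leaf — visit D.
        Visit K.
        At K: no right child.
      Visit J.
      At J: no right child.

G, E, X, M, B, C, V, W, Z, Y, F, D, K, J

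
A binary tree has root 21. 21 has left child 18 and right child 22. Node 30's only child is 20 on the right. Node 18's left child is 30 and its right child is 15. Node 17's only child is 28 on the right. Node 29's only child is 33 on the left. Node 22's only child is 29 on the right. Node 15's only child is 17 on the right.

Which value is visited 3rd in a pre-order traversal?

30

Pre-order visits the node, then its left subtree, then its right subtree.
Visit 21.
At 21: go left to 18.
  Visit 18.
  At 18: go left to 30.
    Visit 30.
    At 30: no left child.
    At 30: go right to 20.
      20 is a leaf — visit 20.
  At 18: go right to 15.
    Visit 15.
    At 15: no left child.
    At 15: go right to 17.
      Visit 17.
      At 17: no left child.
      At 17: go right to 28.
        28 is a leaf — visit 28.
At 21: go right to 22.
  Visit 22.
  At 22: no left child.
  At 22: go right to 29.
    Visit 29.
    At 29: go left to 33.
      33 is a leaf — visit 33.
    At 29: no right child.
Full pre-order sequence: 21, 18, 30, 20, 15, 17, 28, 22, 29, 33.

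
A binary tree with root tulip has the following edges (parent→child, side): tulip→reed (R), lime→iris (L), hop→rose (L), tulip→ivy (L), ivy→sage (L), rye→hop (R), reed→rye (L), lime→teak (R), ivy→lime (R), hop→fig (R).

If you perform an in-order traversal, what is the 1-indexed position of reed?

11

In-order visits the left subtree, then the node, then the right subtree.
At tulip: go left to ivy.
  At ivy: go left to sage.
    sage is a leaf — visit sage.
  Visit ivy.
  At ivy: go right to lime.
    At lime: go left to iris.
      iris is a leaf — visit iris.
    Visit lime.
    At lime: go right to teak.
      teak is a leaf — visit teak.
Visit tulip.
At tulip: go right to reed.
  At reed: go left to rye.
    At rye: no left child.
    Visit rye.
    At rye: go right to hop.
      At hop: go left to rose.
        rose is a leaf — visit rose.
      Visit hop.
      At hop: go right to fig.
        fig is a leaf — visit fig.
  Visit reed.
  At reed: no right child.
Full in-order sequence: sage, ivy, iris, lime, teak, tulip, rye, rose, hop, fig, reed.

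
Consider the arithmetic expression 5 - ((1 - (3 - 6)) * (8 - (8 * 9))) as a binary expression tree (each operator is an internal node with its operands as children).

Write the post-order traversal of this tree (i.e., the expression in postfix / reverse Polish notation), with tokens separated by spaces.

5 1 3 6 - - 8 8 9 * - * -

Post-order on an expression tree gives postfix notation: for each operator, emit left operand, right operand, then the operator.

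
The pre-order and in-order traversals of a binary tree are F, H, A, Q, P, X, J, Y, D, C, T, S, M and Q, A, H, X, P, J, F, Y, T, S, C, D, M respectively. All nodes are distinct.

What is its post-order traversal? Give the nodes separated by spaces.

The first element of pre-order is the root; it splits in-order into left and right subtrees.
Root F: left subtree has 6 nodes {Q, A, H, X, P, J}, right has 6 {Y, T, S, C, D, M}.
  Root H: left subtree has 2 nodes {Q, A}, right has 3 {X, P, J}.
    Root A: left subtree has 1 node {Q}, right has 0 { }.
    Root P: left subtree has 1 node {X}, right has 1 {J}.
  Root Y: left subtree has 0 nodes { }, right has 5 {T, S, C, D, M}.
    Root D: left subtree has 3 nodes {T, S, C}, right has 1 {M}.
      Root C: left subtree has 2 nodes {T, S}, right has 0 { }.
        Root T: left subtree has 0 nodes { }, right has 1 {S}.

Q A X J P H S T C M D Y F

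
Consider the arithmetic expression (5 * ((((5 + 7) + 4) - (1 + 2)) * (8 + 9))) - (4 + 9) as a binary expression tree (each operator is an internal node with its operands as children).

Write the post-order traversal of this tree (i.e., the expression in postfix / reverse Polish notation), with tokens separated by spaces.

5 5 7 + 4 + 1 2 + - 8 9 + * * 4 9 + -

Post-order on an expression tree gives postfix notation: for each operator, emit left operand, right operand, then the operator.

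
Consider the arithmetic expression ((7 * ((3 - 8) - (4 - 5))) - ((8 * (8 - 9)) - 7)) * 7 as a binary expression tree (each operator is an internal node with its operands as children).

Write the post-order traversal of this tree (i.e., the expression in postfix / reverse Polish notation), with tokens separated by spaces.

Post-order on an expression tree gives postfix notation: for each operator, emit left operand, right operand, then the operator.

7 3 8 - 4 5 - - * 8 8 9 - * 7 - - 7 *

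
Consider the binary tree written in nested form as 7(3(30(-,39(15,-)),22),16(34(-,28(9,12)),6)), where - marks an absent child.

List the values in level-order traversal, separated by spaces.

7 3 16 30 22 34 6 39 28 15 9 12

Level-order visits nodes level by level from the root, left to right within each level.
Level 0: 7
Level 1: 3, 16
Level 2: 30, 22, 34, 6
Level 3: 39, 28
Level 4: 15, 9, 12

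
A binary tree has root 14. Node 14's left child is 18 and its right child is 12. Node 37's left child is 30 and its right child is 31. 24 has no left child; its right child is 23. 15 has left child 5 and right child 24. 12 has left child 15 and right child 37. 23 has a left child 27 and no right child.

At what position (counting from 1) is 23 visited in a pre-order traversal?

7

Pre-order visits the node, then its left subtree, then its right subtree.
Visit 14.
At 14: go left to 18.
  18 is a leaf — visit 18.
At 14: go right to 12.
  Visit 12.
  At 12: go left to 15.
    Visit 15.
    At 15: go left to 5.
      5 is a leaf — visit 5.
    At 15: go right to 24.
      Visit 24.
      At 24: no left child.
      At 24: go right to 23.
        Visit 23.
        At 23: go left to 27.
          27 is a leaf — visit 27.
        At 23: no right child.
  At 12: go right to 37.
    Visit 37.
    At 37: go left to 30.
      30 is a leaf — visit 30.
    At 37: go right to 31.
      31 is a leaf — visit 31.
Full pre-order sequence: 14, 18, 12, 15, 5, 24, 23, 27, 37, 30, 31.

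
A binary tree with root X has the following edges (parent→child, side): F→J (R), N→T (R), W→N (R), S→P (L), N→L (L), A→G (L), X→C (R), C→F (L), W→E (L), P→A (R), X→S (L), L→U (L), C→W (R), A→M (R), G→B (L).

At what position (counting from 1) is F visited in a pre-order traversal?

Pre-order visits the node, then its left subtree, then its right subtree.
Visit X.
At X: go left to S.
  Visit S.
  At S: go left to P.
    Visit P.
    At P: no left child.
    At P: go right to A.
      Visit A.
      At A: go left to G.
        Visit G.
        At G: go left to B.
          B is a leaf — visit B.
        At G: no right child.
      At A: go right to M.
        M is a leaf — visit M.
  At S: no right child.
At X: go right to C.
  Visit C.
  At C: go left to F.
    Visit F.
    At F: no left child.
    At F: go right to J.
      J is a leaf — visit J.
  At C: go right to W.
    Visit W.
    At W: go left to E.
      E is a leaf — visit E.
    At W: go right to N.
      Visit N.
      At N: go left to L.
        Visit L.
        At L: go left to U.
          U is a leaf — visit U.
        At L: no right child.
      At N: go right to T.
        T is a leaf — visit T.
Full pre-order sequence: X, S, P, A, G, B, M, C, F, J, W, E, N, L, U, T.

9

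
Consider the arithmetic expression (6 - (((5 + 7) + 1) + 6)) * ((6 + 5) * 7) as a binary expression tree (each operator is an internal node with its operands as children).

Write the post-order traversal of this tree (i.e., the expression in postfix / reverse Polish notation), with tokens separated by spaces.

Post-order on an expression tree gives postfix notation: for each operator, emit left operand, right operand, then the operator.

6 5 7 + 1 + 6 + - 6 5 + 7 * *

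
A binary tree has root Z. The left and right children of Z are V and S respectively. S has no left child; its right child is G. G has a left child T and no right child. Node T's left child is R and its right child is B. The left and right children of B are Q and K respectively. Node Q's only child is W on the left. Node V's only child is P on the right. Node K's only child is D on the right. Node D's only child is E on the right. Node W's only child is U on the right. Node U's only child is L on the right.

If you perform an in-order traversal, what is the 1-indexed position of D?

In-order visits the left subtree, then the node, then the right subtree.
At Z: go left to V.
  At V: no left child.
  Visit V.
  At V: go right to P.
    P is a leaf — visit P.
Visit Z.
At Z: go right to S.
  At S: no left child.
  Visit S.
  At S: go right to G.
    At G: go left to T.
      At T: go left to R.
        R is a leaf — visit R.
      Visit T.
      At T: go right to B.
        At B: go left to Q.
          At Q: go left to W.
            At W: no left child.
            Visit W.
            At W: go right to U.
              At U: no left child.
              Visit U.
              At U: go right to L.
                L is a leaf — visit L.
          Visit Q.
          At Q: no right child.
        Visit B.
        At B: go right to K.
          At K: no left child.
          Visit K.
          At K: go right to D.
            At D: no left child.
            Visit D.
            At D: go right to E.
              E is a leaf — visit E.
    Visit G.
    At G: no right child.
Full in-order sequence: V, P, Z, S, R, T, W, U, L, Q, B, K, D, E, G.

13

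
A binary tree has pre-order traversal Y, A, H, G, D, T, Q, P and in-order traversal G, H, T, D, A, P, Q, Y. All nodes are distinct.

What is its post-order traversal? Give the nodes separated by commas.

The first element of pre-order is the root; it splits in-order into left and right subtrees.
Root Y: left subtree has 7 nodes {G, H, T, D, A, P, Q}, right has 0 { }.
  Root A: left subtree has 4 nodes {G, H, T, D}, right has 2 {P, Q}.
    Root H: left subtree has 1 node {G}, right has 2 {T, D}.
      Root D: left subtree has 1 node {T}, right has 0 { }.
    Root Q: left subtree has 1 node {P}, right has 0 { }.

G, T, D, H, P, Q, A, Y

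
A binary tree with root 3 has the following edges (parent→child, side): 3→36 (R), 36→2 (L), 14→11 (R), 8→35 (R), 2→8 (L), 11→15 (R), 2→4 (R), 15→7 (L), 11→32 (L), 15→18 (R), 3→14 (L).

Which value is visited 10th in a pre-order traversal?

Pre-order visits the node, then its left subtree, then its right subtree.
Visit 3.
At 3: go left to 14.
  Visit 14.
  At 14: no left child.
  At 14: go right to 11.
    Visit 11.
    At 11: go left to 32.
      32 is a leaf — visit 32.
    At 11: go right to 15.
      Visit 15.
      At 15: go left to 7.
        7 is a leaf — visit 7.
      At 15: go right to 18.
        18 is a leaf — visit 18.
At 3: go right to 36.
  Visit 36.
  At 36: go left to 2.
    Visit 2.
    At 2: go left to 8.
      Visit 8.
      At 8: no left child.
      At 8: go right to 35.
        35 is a leaf — visit 35.
    At 2: go right to 4.
      4 is a leaf — visit 4.
  At 36: no right child.
Full pre-order sequence: 3, 14, 11, 32, 15, 7, 18, 36, 2, 8, 35, 4.

8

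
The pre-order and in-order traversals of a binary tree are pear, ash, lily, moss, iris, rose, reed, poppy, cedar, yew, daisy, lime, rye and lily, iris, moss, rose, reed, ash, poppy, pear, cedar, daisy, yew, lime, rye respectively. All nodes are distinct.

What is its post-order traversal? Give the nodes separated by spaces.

The first element of pre-order is the root; it splits in-order into left and right subtrees.
Root pear: left subtree has 7 nodes {lily, iris, moss, rose, reed, ash, poppy}, right has 5 {cedar, daisy, yew, lime, rye}.
  Root ash: left subtree has 5 nodes {lily, iris, moss, rose, reed}, right has 1 {poppy}.
    Root lily: left subtree has 0 nodes { }, right has 4 {iris, moss, rose, reed}.
      Root moss: left subtree has 1 node {iris}, right has 2 {rose, reed}.
        Root rose: left subtree has 0 nodes { }, right has 1 {reed}.
  Root cedar: left subtree has 0 nodes { }, right has 4 {daisy, yew, lime, rye}.
    Root yew: left subtree has 1 node {daisy}, right has 2 {lime, rye}.
      Root lime: left subtree has 0 nodes { }, right has 1 {rye}.

iris reed rose moss lily poppy ash daisy rye lime yew cedar pear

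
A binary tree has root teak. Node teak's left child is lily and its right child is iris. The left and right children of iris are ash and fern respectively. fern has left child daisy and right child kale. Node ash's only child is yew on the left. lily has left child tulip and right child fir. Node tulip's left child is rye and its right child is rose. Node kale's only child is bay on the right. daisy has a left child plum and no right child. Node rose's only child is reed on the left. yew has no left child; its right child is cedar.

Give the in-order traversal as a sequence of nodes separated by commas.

rye, tulip, reed, rose, lily, fir, teak, yew, cedar, ash, iris, plum, daisy, fern, kale, bay

In-order visits the left subtree, then the node, then the right subtree.
At teak: go left to lily.
  At lily: go left to tulip.
    At tulip: go left to rye.
      rye is a leaf — visit rye.
    Visit tulip.
    At tulip: go right to rose.
      At rose: go left to reed.
        reed is a leaf — visit reed.
      Visit rose.
      At rose: no right child.
  Visit lily.
  At lily: go right to fir.
    fir is a leaf — visit fir.
Visit teak.
At teak: go right to iris.
  At iris: go left to ash.
    At ash: go left to yew.
      At yew: no left child.
      Visit yew.
      At yew: go right to cedar.
        cedar is a leaf — visit cedar.
    Visit ash.
    At ash: no right child.
  Visit iris.
  At iris: go right to fern.
    At fern: go left to daisy.
      At daisy: go left to plum.
        plum is a leaf — visit plum.
      Visit daisy.
      At daisy: no right child.
    Visit fern.
    At fern: go right to kale.
      At kale: no left child.
      Visit kale.
      At kale: go right to bay.
        bay is a leaf — visit bay.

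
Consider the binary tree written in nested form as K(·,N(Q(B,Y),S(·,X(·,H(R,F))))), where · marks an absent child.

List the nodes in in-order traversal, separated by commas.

In-order visits the left subtree, then the node, then the right subtree.
At K: no left child.
Visit K.
At K: go right to N.
  At N: go left to Q.
    At Q: go left to B.
      B is a leaf — visit B.
    Visit Q.
    At Q: go right to Y.
      Y is a leaf — visit Y.
  Visit N.
  At N: go right to S.
    At S: no left child.
    Visit S.
    At S: go right to X.
      At X: no left child.
      Visit X.
      At X: go right to H.
        At H: go left to R.
          R is a leaf — visit R.
        Visit H.
        At H: go right to F.
          F is a leaf — visit F.

K, B, Q, Y, N, S, X, R, H, F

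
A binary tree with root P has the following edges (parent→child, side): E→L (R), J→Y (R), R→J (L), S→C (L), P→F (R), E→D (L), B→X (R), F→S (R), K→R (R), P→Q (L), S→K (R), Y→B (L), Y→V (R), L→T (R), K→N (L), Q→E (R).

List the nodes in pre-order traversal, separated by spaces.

Pre-order visits the node, then its left subtree, then its right subtree.
Visit P.
At P: go left to Q.
  Visit Q.
  At Q: no left child.
  At Q: go right to E.
    Visit E.
    At E: go left to D.
      D is a leaf — visit D.
    At E: go right to L.
      Visit L.
      At L: no left child.
      At L: go right to T.
        T is a leaf — visit T.
At P: go right to F.
  Visit F.
  At F: no left child.
  At F: go right to S.
    Visit S.
    At S: go left to C.
      C is a leaf — visit C.
    At S: go right to K.
      Visit K.
      At K: go left to N.
        N is a leaf — visit N.
      At K: go right to R.
        Visit R.
        At R: go left to J.
          Visit J.
          At J: no left child.
          At J: go right to Y.
            Visit Y.
            At Y: go left to B.
              Visit B.
              At B: no left child.
              At B: go right to X.
                X is a leaf — visit X.
            At Y: go right to V.
              V is a leaf — visit V.
        At R: no right child.

P Q E D L T F S C K N R J Y B X V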